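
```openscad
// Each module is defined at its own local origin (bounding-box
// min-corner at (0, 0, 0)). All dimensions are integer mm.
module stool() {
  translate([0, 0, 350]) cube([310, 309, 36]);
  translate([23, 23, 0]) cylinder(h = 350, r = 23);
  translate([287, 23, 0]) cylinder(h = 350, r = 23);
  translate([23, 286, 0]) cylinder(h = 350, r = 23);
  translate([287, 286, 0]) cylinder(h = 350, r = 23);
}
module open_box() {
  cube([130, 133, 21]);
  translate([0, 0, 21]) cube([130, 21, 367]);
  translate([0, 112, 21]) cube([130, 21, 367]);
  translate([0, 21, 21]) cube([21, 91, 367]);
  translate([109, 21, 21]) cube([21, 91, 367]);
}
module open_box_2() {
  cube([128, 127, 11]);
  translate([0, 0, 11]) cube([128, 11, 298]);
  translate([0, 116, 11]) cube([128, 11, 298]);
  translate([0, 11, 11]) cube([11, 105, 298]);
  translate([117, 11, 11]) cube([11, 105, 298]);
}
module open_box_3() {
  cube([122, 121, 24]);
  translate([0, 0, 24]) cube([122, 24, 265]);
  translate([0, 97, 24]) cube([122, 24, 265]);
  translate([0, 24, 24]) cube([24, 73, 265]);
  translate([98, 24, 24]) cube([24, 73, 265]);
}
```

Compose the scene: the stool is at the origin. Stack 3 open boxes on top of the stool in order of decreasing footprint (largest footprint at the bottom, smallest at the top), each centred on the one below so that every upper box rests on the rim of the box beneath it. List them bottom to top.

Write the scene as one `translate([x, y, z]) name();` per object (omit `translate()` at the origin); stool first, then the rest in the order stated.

stool();
translate([90, 88, 386]) open_box();
translate([91, 91, 774]) open_box_2();
translate([94, 94, 1083]) open_box_3();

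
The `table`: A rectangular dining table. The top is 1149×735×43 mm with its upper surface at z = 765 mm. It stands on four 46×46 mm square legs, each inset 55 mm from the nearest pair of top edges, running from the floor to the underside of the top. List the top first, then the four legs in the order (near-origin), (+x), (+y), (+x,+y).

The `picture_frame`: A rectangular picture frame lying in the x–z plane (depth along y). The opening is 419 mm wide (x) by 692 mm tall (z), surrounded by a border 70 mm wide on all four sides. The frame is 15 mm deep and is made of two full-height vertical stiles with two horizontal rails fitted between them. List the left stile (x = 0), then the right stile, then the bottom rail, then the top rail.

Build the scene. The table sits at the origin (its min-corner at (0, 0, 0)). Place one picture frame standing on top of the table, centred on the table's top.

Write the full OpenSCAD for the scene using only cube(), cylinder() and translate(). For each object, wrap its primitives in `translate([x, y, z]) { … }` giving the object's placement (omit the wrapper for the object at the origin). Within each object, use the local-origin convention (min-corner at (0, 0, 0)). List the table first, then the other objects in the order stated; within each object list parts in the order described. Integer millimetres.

translate([0, 0, 722]) cube([1149, 735, 43]);
translate([55, 55, 0]) cube([46, 46, 722]);
translate([1048, 55, 0]) cube([46, 46, 722]);
translate([55, 634, 0]) cube([46, 46, 722]);
translate([1048, 634, 0]) cube([46, 46, 722]);
translate([295, 360, 765]) {
  cube([70, 15, 832]);
  translate([489, 0, 0]) cube([70, 15, 832]);
  translate([70, 0, 0]) cube([419, 15, 70]);
  translate([70, 0, 762]) cube([419, 15, 70]);
}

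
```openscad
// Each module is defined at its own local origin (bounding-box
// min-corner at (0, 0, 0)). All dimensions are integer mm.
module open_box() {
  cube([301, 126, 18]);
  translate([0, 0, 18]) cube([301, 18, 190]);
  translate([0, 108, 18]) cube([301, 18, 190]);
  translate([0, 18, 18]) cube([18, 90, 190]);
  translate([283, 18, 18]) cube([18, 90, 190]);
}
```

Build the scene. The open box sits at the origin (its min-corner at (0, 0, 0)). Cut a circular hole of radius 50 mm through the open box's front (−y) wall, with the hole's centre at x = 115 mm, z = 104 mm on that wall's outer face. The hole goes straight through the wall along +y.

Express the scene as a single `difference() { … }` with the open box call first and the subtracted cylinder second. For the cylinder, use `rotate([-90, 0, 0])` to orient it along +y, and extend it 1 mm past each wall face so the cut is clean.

difference() {
  open_box();
  translate([115, -1, 104]) rotate([-90, 0, 0]) cylinder(h = 20, r = 50);
}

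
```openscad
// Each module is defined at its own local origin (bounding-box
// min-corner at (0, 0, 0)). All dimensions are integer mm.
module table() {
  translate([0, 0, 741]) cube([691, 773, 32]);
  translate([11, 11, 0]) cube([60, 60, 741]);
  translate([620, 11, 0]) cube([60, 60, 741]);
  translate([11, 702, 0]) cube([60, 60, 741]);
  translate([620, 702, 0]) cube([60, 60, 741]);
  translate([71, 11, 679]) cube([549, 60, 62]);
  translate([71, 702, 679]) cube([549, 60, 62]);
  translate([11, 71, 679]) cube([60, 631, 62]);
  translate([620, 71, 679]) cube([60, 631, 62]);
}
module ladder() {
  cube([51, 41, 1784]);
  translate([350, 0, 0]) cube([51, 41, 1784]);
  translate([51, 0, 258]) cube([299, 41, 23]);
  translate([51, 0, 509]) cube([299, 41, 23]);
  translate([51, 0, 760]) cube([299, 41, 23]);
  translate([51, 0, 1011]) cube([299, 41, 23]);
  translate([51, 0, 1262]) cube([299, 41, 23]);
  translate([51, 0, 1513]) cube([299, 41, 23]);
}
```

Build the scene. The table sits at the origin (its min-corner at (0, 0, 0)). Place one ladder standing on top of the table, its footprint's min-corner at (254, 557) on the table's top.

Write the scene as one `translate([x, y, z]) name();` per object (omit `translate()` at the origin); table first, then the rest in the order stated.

table();
translate([254, 557, 773]) ladder();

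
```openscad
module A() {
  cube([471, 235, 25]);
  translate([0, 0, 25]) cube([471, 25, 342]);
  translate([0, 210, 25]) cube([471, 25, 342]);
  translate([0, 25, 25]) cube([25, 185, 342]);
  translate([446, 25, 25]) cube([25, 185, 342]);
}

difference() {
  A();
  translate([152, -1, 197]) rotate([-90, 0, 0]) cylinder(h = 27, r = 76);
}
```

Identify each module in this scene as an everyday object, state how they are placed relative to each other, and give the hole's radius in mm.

A is an open box. The open box has a circular hole through its front wall. The hole's radius is 76 mm.

The subtracted cylinder has r = 76 mm.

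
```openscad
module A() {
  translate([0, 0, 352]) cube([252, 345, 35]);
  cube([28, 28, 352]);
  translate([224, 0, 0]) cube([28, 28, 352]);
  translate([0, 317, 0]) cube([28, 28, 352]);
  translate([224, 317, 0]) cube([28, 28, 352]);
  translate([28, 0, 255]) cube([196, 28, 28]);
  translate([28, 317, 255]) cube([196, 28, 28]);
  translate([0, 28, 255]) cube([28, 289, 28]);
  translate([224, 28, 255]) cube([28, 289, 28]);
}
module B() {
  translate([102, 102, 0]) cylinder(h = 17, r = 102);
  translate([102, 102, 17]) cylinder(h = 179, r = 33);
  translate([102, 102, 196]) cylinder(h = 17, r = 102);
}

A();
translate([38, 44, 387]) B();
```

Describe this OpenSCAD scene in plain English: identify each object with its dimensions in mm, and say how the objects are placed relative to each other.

A is a four-legged stool. The seat is a 252×345×35 mm slab whose top surface is at z = 387 mm; four square legs, each 28×28 mm in cross-section, run from the floor (z = 0) to the underside of the seat, each flush with a corner of the seat. Four stretchers, 28 mm wide and 28 mm tall, connect adjacent legs with their undersides at z = 255 mm, each running between the inner faces of the legs it joins and aligned with the legs' outer faces on the other axis.

B is a spool: two coaxial disc flanges of radius 102 mm and thickness 17 mm, joined by a core cylinder of radius 33 mm and height 179 mm. The lower flange rests on z = 0 and the three cylinders share a vertical axis.

The spool is on top of the stool.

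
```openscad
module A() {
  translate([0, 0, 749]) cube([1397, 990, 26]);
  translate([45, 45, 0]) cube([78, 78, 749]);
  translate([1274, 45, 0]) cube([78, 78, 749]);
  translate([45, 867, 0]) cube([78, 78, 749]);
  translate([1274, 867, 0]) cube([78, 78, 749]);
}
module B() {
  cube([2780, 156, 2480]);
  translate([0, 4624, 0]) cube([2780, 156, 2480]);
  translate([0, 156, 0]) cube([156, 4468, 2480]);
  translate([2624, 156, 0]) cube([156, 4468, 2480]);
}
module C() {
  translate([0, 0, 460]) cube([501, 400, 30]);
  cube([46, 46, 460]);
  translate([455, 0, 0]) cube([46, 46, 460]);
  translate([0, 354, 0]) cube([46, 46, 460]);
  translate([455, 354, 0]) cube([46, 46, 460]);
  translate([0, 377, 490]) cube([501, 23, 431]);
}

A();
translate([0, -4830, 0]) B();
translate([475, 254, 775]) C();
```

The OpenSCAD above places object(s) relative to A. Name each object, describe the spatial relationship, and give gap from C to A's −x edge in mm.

The chair's min-x is at 475; the table's min-x is 0; gap = 475 mm.

A is a table. B is a house frame. C is a chair. The house frame is on the floor beside the table on its −y side. The chair is on top of the table. The gap from the chair to the table's −x edge is 475 mm.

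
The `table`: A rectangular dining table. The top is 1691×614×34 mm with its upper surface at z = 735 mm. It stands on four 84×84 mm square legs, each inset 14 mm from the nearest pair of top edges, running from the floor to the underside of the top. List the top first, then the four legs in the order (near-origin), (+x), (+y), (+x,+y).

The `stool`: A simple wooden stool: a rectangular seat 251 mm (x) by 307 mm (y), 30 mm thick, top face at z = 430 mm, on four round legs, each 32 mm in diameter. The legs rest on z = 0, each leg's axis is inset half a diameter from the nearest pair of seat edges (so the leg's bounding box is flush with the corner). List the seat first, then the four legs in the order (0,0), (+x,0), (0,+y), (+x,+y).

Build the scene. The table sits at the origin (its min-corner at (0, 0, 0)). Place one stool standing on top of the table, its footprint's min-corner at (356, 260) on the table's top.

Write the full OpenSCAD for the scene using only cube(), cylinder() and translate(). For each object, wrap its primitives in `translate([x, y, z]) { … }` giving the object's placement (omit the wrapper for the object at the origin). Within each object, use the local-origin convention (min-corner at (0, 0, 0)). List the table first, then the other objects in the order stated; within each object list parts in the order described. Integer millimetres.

translate([0, 0, 701]) cube([1691, 614, 34]);
translate([14, 14, 0]) cube([84, 84, 701]);
translate([1593, 14, 0]) cube([84, 84, 701]);
translate([14, 516, 0]) cube([84, 84, 701]);
translate([1593, 516, 0]) cube([84, 84, 701]);
translate([356, 260, 735]) {
  translate([0, 0, 400]) cube([251, 307, 30]);
  translate([16, 16, 0]) cylinder(h = 400, r = 16);
  translate([235, 16, 0]) cylinder(h = 400, r = 16);
  translate([16, 291, 0]) cylinder(h = 400, r = 16);
  translate([235, 291, 0]) cylinder(h = 400, r = 16);
}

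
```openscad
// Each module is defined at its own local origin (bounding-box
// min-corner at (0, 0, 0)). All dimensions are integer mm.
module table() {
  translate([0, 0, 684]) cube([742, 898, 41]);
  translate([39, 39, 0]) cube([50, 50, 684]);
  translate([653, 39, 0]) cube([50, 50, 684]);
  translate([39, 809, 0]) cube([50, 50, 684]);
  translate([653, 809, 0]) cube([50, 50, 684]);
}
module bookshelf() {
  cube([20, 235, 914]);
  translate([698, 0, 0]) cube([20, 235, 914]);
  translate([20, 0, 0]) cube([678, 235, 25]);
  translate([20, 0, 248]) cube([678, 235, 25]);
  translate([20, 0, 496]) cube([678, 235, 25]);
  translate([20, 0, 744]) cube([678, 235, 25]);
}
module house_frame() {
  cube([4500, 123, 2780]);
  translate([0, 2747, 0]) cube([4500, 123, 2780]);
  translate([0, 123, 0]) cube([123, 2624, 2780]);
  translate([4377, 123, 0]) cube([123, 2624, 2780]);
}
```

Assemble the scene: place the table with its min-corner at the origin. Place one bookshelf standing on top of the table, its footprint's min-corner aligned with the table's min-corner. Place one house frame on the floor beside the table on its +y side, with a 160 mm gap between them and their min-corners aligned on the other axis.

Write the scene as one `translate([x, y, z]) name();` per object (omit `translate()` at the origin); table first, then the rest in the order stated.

table();
translate([0, 0, 725]) bookshelf();
translate([0, 1058, 0]) house_frame();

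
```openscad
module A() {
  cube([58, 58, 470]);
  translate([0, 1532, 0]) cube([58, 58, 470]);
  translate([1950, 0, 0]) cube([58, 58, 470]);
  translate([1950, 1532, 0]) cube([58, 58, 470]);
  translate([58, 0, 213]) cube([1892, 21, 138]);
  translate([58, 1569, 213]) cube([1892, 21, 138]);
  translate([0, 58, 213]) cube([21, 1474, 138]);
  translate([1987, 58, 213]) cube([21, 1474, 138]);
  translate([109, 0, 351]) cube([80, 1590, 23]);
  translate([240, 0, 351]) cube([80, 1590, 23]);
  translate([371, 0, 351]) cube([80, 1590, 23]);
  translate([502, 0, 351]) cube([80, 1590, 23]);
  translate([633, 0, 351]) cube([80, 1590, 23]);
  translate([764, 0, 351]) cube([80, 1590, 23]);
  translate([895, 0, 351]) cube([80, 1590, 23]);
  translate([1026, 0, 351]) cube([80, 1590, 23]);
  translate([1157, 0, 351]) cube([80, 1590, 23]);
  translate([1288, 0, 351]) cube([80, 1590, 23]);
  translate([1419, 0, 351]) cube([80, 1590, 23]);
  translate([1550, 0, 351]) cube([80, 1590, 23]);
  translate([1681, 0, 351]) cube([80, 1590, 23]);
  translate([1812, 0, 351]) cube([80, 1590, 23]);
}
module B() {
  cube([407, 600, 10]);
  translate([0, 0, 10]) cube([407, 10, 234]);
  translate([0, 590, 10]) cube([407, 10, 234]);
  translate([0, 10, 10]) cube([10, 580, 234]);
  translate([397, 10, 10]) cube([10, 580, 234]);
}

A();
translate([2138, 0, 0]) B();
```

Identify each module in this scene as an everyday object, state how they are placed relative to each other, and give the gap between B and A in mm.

The open box's nearest face is 130 mm from the bed frame's +x face.

A is a bed frame. B is an open box. The open box is on the floor beside the bed frame on its +x side. The gap between the open box and the bed frame is 130 mm.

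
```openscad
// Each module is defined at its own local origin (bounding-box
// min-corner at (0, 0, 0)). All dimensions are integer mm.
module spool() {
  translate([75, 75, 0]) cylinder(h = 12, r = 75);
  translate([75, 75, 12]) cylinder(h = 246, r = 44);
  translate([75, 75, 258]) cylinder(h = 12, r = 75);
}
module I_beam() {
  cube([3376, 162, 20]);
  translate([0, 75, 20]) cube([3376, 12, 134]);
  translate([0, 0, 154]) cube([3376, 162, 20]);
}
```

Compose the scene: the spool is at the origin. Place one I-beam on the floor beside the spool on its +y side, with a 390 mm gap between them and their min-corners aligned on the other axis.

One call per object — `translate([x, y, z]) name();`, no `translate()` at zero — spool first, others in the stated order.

spool();
translate([0, 540, 0]) I_beam();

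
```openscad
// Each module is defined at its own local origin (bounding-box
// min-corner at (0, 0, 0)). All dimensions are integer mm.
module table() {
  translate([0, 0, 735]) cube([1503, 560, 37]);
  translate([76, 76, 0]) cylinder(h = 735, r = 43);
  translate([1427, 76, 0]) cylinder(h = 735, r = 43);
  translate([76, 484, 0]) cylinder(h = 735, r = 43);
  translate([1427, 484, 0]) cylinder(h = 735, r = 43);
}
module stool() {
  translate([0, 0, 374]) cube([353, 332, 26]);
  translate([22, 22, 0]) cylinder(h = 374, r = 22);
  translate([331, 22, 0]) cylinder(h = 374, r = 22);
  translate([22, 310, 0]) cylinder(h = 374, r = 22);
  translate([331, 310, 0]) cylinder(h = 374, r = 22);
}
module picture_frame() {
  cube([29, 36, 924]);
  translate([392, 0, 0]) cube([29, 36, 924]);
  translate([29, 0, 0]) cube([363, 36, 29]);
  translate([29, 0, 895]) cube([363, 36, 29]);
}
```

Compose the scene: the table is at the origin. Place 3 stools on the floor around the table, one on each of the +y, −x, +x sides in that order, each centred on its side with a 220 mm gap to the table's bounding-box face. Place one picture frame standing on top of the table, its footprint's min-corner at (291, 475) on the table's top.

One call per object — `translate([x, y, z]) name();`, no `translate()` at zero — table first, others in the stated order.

table();
translate([575, 780, 0]) stool();
translate([-573, 114, 0]) stool();
translate([1723, 114, 0]) stool();
translate([291, 475, 772]) picture_frame();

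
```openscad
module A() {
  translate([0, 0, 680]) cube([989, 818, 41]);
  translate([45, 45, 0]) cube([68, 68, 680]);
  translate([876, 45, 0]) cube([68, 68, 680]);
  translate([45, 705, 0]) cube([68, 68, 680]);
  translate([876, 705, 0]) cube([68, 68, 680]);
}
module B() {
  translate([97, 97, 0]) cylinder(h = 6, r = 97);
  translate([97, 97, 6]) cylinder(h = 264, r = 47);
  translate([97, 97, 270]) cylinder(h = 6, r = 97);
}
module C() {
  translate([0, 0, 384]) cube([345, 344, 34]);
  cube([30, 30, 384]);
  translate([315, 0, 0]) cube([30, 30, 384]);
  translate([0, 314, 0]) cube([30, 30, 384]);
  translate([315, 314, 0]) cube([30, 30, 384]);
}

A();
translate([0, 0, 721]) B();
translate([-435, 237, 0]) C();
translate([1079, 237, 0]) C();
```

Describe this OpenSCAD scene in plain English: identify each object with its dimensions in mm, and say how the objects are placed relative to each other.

A is a table: top 989 mm (x) × 818 mm (y), 41 mm thick, upper face at z = 721 mm, on four 68×68 mm square legs, each inset 45 mm from the nearest pair of top edges, running from z = 0 to the bottom of the top.

B is a spool: two coaxial disc flanges of radius 97 mm and thickness 6 mm, joined by a core cylinder of radius 47 mm and height 264 mm. The lower flange rests on z = 0 and the three cylinders share a vertical axis.

C is a four-legged stool. The seat is a 345×344×34 mm slab whose top surface is at z = 418 mm; four square legs, each 30×30 mm in cross-section, run from the floor (z = 0) to the underside of the seat, each flush with a corner of the seat.

The spool is on top of the table. Two stools sit around the table at the −x, +x sides.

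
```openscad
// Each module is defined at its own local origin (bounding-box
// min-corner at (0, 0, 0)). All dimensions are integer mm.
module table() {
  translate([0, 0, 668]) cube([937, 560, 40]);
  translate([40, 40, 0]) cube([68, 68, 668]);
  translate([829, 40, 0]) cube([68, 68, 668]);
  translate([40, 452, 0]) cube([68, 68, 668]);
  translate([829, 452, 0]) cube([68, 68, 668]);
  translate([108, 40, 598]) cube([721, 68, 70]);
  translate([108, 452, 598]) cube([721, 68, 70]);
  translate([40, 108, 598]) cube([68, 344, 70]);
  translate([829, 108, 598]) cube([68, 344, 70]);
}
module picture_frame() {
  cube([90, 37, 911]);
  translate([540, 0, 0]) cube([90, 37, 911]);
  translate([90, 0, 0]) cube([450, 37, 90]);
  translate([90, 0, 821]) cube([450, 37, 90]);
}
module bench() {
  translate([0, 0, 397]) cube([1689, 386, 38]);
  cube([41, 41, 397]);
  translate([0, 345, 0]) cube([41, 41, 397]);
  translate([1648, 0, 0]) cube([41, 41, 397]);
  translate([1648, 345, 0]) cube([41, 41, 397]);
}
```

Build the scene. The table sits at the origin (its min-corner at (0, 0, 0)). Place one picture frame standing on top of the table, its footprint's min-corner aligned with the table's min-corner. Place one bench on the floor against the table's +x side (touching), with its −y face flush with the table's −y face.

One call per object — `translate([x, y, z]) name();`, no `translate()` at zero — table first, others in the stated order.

table();
translate([0, 0, 708]) picture_frame();
translate([937, 0, 0]) bench();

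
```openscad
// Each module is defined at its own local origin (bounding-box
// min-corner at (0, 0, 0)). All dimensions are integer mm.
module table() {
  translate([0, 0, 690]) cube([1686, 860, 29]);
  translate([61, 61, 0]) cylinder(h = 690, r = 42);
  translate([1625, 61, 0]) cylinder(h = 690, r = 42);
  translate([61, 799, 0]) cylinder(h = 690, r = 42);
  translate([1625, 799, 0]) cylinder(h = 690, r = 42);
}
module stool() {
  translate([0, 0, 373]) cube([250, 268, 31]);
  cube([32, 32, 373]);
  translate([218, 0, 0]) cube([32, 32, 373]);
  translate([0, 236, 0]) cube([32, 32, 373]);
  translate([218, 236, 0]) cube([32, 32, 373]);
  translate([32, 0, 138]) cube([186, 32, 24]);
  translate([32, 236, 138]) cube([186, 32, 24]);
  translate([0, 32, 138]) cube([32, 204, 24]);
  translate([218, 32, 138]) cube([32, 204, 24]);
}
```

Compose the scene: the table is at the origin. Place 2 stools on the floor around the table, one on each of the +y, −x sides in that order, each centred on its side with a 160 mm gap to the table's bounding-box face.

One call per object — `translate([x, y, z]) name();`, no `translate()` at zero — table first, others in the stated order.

table();
translate([718, 1020, 0]) stool();
translate([-410, 296, 0]) stool();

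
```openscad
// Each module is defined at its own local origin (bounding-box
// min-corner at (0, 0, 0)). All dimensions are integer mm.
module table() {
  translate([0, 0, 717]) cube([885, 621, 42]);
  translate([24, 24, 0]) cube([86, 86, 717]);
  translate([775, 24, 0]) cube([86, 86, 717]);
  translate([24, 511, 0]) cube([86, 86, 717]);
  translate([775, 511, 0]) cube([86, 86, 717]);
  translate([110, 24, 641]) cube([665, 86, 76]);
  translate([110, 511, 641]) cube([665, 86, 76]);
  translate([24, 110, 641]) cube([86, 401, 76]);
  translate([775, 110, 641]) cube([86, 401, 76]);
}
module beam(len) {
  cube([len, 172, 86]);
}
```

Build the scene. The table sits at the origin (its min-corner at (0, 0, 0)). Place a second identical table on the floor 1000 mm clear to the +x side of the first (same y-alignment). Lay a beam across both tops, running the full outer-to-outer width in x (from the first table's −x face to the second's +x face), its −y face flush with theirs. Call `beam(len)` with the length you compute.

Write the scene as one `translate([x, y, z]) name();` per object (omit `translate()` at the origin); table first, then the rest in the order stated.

table();
translate([1885, 0, 0]) table();
translate([0, 0, 759]) beam(2770);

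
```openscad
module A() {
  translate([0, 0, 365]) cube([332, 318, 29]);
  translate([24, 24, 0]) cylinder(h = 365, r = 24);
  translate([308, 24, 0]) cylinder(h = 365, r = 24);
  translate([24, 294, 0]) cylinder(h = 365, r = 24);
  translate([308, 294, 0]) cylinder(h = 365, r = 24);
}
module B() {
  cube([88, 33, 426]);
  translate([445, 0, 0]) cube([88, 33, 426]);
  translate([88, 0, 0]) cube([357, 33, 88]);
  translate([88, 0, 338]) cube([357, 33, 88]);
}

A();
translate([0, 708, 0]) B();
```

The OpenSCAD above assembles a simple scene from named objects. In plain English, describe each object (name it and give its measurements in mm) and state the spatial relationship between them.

A is a four-legged stool. The seat is 332×318 mm, 29 mm thick, top at z = 394 mm. It stands on four round legs, each 48 mm in diameter, from z = 0 to the seat underside, each leg's axis is inset half a diameter from the nearest pair of seat edges (so the leg's bounding box is flush with the corner).

B is a rectangular picture frame lying in the x–z plane (depth along y). The opening is 357 mm wide (x) by 250 mm tall (z), surrounded by a border 88 mm wide on all four sides. The frame is 33 mm deep and is made of two full-height vertical stiles with two horizontal rails fitted between them.

The picture frame is on the floor beside the stool on its +y side.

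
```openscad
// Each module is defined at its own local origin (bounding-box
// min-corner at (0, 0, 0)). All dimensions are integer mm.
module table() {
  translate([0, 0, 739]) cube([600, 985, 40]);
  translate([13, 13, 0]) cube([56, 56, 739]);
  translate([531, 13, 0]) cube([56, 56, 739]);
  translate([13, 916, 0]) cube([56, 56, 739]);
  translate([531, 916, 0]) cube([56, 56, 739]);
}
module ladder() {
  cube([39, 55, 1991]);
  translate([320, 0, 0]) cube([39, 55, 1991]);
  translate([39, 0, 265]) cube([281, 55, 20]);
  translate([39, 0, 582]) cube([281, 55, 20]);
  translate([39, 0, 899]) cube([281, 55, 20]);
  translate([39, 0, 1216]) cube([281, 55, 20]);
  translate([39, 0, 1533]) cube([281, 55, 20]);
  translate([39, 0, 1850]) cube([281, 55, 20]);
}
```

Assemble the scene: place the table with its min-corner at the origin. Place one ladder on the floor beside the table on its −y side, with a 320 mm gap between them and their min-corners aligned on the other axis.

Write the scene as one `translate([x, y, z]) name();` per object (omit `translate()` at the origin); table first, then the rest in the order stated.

table();
translate([0, -375, 0]) ladder();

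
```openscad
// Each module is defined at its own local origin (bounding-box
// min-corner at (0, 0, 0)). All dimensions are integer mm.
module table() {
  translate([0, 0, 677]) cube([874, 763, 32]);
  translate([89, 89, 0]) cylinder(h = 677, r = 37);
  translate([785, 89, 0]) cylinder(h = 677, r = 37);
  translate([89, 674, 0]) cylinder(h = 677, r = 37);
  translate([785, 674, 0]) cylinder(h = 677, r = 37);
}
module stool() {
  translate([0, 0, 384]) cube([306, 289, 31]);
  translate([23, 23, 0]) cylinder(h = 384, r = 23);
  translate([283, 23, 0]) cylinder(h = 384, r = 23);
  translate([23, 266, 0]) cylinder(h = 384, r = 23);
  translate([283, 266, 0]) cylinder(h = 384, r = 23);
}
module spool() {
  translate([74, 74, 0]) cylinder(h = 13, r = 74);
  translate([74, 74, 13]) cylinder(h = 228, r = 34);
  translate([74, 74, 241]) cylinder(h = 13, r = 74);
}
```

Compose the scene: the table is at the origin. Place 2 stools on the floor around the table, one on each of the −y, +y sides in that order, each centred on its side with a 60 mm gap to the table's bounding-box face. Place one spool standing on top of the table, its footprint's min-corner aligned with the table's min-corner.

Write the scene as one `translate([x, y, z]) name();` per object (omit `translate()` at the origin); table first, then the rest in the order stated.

table();
translate([284, -349, 0]) stool();
translate([284, 823, 0]) stool();
translate([0, 0, 709]) spool();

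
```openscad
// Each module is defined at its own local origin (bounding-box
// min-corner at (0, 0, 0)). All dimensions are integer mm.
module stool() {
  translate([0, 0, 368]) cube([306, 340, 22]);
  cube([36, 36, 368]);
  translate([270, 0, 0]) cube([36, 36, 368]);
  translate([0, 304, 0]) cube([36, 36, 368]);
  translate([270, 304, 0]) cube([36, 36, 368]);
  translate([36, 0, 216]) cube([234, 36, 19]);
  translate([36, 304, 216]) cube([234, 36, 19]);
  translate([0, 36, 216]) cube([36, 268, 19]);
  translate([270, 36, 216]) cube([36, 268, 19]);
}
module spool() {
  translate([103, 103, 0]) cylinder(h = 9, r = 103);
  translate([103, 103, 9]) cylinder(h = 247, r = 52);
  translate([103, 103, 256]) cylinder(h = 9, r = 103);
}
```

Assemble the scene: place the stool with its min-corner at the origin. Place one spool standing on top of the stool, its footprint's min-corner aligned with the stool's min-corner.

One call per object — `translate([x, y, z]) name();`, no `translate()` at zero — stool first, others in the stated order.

stool();
translate([0, 0, 390]) spool();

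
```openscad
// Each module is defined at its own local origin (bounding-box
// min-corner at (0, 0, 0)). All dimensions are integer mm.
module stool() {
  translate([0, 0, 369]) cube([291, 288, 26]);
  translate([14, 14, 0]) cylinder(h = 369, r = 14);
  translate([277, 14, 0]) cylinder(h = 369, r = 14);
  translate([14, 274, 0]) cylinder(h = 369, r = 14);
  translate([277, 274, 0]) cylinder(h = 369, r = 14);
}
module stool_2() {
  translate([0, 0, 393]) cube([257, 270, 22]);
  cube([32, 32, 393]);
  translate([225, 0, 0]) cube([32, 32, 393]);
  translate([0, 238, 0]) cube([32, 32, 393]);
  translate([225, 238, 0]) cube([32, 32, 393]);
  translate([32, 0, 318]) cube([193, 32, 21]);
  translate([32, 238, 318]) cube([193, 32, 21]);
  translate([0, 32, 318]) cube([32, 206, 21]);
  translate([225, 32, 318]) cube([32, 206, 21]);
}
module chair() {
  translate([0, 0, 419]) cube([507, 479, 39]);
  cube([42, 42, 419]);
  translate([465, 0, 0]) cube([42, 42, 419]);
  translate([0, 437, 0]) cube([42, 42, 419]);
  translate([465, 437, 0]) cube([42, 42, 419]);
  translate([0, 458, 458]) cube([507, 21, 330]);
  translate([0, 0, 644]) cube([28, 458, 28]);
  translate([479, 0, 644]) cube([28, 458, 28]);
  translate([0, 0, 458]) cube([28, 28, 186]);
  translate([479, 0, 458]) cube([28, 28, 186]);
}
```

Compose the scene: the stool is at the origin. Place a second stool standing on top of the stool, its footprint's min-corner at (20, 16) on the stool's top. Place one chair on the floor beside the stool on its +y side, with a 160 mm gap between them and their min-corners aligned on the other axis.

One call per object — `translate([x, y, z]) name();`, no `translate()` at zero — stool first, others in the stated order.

stool();
translate([20, 16, 395]) stool_2();
translate([0, 448, 0]) chair();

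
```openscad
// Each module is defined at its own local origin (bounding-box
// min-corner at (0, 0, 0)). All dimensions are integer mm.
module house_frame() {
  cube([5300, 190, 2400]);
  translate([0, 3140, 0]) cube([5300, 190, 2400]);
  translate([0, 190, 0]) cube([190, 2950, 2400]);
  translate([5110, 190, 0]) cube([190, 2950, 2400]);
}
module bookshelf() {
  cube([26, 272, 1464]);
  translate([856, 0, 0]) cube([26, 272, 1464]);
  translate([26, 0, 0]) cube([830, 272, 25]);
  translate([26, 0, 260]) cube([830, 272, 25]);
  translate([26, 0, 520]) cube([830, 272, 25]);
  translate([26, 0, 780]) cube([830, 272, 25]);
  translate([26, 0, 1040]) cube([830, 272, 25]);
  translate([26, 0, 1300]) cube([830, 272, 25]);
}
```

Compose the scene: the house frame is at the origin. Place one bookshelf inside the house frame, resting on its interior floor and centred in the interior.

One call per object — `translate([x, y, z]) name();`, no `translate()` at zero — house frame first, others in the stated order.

house_frame();
translate([2209, 1529, 0]) bookshelf();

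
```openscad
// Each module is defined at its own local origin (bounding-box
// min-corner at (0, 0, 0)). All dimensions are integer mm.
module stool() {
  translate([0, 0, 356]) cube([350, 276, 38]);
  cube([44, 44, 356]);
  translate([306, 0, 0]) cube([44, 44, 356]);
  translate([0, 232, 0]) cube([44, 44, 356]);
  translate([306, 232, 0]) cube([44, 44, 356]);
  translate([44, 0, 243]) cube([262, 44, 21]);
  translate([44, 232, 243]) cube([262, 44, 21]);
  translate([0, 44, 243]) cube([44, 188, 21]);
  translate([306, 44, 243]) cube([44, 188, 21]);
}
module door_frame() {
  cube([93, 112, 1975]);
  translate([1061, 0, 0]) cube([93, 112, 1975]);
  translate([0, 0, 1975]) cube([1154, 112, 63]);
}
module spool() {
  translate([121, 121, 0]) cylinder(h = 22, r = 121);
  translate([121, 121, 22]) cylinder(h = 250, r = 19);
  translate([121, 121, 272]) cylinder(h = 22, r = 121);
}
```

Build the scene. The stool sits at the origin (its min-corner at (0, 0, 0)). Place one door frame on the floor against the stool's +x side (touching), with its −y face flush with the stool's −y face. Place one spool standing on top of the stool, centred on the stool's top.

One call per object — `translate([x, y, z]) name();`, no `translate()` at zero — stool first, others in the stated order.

stool();
translate([350, 0, 0]) door_frame();
translate([54, 17, 394]) spool();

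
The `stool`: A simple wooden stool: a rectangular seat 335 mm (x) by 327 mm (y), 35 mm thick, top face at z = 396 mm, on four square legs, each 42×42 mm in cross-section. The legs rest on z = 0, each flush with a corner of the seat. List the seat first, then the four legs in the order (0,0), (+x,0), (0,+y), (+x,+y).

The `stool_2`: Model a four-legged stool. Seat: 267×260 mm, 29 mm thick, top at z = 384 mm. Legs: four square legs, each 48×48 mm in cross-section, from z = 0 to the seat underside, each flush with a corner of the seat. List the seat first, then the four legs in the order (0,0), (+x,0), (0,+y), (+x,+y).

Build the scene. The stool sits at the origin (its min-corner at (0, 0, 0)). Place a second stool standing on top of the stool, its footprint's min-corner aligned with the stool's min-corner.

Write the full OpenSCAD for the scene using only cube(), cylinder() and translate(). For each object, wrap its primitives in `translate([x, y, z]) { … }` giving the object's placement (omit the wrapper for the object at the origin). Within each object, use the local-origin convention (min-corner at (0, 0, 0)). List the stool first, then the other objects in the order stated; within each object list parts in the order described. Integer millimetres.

translate([0, 0, 361]) cube([335, 327, 35]);
cube([42, 42, 361]);
translate([293, 0, 0]) cube([42, 42, 361]);
translate([0, 285, 0]) cube([42, 42, 361]);
translate([293, 285, 0]) cube([42, 42, 361]);
translate([0, 0, 396]) {
  translate([0, 0, 355]) cube([267, 260, 29]);
  cube([48, 48, 355]);
  translate([219, 0, 0]) cube([48, 48, 355]);
  translate([0, 212, 0]) cube([48, 48, 355]);
  translate([219, 212, 0]) cube([48, 48, 355]);
}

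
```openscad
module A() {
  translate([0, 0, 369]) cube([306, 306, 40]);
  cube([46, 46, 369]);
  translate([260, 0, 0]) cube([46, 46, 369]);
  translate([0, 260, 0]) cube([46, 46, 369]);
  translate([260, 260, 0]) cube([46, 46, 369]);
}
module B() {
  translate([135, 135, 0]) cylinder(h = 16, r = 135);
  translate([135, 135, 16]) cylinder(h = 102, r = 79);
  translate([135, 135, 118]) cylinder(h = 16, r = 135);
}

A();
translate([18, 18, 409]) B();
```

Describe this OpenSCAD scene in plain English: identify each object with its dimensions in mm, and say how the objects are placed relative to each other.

A is a four-legged stool. The seat is a 306×306×40 mm slab whose top surface is at z = 409 mm; four square legs, each 46×46 mm in cross-section, run from the floor (z = 0) to the underside of the seat, each flush with a corner of the seat.

B is a spool: two coaxial disc flanges of radius 135 mm and thickness 16 mm, joined by a core cylinder of radius 79 mm and height 102 mm. The lower flange rests on z = 0 and the three cylinders share a vertical axis.

The spool is on top of the stool, centred.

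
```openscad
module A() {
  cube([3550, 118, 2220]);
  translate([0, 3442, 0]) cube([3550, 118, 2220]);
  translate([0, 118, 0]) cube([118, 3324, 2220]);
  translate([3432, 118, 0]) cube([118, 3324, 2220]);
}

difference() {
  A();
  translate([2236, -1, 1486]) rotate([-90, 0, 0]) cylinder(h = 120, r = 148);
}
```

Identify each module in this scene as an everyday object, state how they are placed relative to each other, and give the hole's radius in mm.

The subtracted cylinder has r = 148 mm.

A is a house frame. The house frame has a circular hole through its front wall. The hole's radius is 148 mm.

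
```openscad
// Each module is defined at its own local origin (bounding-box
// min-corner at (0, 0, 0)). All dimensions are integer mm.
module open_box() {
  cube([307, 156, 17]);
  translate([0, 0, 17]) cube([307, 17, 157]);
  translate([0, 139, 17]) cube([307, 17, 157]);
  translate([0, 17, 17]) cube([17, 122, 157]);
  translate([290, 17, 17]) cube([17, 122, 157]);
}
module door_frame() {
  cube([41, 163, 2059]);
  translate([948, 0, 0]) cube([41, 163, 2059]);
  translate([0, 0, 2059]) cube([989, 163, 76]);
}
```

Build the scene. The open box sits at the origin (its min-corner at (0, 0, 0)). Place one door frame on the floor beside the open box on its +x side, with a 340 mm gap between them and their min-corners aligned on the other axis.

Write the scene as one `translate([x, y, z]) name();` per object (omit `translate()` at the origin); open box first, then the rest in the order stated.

open_box();
translate([647, 0, 0]) door_frame();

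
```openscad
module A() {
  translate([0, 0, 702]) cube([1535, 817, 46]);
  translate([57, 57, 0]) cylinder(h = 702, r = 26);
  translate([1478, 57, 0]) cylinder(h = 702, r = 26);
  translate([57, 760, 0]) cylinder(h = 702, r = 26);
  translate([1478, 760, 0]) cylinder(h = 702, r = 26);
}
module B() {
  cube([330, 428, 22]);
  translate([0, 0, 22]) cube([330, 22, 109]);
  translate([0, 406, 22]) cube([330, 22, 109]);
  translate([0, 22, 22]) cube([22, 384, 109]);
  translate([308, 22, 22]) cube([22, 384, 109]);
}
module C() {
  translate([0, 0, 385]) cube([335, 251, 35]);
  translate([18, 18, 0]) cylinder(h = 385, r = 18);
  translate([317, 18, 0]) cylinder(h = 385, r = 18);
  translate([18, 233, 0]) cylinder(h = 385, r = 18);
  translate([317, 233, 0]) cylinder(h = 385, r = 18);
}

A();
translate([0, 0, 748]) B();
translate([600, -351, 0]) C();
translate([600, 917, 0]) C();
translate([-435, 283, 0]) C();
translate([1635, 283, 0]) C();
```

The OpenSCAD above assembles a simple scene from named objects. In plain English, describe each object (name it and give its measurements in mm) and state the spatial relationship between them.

A is a table: top 1535 mm (x) × 817 mm (y), 46 mm thick, upper face at z = 748 mm, on four round legs of 52 mm diameter, each leg's bounding box inset 31 mm from the nearest pair of top edges, running from z = 0 to the bottom of the top.

B is an open storage box with external size 330×428×131 mm and wall thickness 22 mm (the base is also 22 mm thick). The base covers the whole footprint; the four walls stand on the base, with the y-facing walls full-width and the x-facing walls fitting between their inner faces.

C is a simple wooden stool: a rectangular seat 335 mm (x) by 251 mm (y), 35 mm thick, top face at z = 420 mm, on four round legs, each 36 mm in diameter. The legs rest on z = 0, each leg's axis is inset half a diameter from the nearest pair of seat edges (so the leg's bounding box is flush with the corner).

The open box is on top of the table. Four stools sit around the table at the −y, +y, −x, +x sides.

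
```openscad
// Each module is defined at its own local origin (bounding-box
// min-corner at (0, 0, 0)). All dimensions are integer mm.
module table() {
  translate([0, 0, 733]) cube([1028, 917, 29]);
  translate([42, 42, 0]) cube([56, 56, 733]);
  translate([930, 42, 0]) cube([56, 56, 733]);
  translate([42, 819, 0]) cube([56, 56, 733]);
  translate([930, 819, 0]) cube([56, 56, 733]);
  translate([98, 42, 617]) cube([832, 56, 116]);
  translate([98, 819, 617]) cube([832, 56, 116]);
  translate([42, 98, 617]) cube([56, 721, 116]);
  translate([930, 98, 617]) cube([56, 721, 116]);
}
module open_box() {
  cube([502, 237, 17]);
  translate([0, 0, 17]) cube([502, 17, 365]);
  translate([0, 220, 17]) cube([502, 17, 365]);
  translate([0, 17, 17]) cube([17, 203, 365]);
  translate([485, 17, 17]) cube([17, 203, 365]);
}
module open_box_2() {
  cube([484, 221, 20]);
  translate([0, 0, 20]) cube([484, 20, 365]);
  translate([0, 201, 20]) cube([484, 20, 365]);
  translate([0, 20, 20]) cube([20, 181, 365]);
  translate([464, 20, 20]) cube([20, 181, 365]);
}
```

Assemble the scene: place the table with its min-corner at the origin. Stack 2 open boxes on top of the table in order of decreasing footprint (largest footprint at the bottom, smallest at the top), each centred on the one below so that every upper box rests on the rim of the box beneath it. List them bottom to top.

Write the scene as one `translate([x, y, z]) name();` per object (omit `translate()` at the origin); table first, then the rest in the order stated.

table();
translate([263, 340, 762]) open_box();
translate([272, 348, 1144]) open_box_2();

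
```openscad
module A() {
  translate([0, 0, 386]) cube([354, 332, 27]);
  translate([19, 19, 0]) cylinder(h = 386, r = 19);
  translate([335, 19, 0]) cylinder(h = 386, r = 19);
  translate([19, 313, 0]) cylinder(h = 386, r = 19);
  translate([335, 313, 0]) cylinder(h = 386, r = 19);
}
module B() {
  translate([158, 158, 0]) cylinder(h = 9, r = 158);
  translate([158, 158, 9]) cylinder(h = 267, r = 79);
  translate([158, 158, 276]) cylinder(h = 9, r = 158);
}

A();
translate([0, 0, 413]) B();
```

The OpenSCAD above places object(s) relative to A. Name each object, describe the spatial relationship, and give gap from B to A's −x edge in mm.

The spool's min-x is at 0; the stool's min-x is 0; gap = 0 mm.

A is a stool. B is a spool. The spool is on top of the stool. The gap from the spool to the stool's −x edge is 0 mm.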